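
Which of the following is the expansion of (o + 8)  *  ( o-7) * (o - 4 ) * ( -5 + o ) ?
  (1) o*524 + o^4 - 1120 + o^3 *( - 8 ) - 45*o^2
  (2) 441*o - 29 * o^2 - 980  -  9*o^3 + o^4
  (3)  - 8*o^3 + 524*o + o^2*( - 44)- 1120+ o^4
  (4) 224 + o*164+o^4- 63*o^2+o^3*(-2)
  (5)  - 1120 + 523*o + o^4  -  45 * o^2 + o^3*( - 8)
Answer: 1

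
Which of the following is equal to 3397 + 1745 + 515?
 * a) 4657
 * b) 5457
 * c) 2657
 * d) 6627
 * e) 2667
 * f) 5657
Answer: f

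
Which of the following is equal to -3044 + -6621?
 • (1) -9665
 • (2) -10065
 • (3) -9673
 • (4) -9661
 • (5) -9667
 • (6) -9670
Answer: 1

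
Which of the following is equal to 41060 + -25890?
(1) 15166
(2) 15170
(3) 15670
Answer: 2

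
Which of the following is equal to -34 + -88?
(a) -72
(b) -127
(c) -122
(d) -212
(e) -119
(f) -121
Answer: c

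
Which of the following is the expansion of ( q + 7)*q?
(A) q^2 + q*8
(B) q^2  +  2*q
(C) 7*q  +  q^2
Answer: C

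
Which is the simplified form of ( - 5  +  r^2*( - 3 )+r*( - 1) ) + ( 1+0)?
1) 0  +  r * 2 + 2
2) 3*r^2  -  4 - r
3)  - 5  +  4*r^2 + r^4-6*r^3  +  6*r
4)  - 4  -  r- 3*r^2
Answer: 4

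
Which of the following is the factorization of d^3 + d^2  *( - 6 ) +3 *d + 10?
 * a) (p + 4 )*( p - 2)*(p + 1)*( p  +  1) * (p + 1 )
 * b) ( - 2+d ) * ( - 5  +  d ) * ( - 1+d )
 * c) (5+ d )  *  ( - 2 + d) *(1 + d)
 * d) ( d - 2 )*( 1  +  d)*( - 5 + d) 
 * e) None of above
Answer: d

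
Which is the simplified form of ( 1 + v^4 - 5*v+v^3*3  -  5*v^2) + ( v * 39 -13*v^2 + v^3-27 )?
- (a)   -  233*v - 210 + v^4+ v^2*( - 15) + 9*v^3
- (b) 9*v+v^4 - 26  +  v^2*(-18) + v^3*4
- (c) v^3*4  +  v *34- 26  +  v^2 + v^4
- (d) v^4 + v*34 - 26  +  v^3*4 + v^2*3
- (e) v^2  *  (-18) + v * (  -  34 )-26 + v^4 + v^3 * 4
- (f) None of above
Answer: f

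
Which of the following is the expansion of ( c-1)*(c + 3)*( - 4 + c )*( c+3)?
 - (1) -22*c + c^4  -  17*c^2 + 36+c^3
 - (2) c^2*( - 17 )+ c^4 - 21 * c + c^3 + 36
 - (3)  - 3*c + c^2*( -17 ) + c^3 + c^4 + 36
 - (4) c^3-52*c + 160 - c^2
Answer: 2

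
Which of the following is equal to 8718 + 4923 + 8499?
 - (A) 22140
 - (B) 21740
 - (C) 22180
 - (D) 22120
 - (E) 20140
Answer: A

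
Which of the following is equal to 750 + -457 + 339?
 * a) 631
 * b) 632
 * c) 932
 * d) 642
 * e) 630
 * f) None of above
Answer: b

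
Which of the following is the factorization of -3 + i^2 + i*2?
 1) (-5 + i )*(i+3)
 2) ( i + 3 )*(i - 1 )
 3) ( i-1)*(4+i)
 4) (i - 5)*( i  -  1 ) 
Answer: 2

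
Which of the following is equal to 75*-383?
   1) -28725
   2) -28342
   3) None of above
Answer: 1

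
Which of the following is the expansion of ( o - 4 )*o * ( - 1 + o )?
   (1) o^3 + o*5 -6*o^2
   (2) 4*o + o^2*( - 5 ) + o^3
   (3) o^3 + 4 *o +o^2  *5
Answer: 2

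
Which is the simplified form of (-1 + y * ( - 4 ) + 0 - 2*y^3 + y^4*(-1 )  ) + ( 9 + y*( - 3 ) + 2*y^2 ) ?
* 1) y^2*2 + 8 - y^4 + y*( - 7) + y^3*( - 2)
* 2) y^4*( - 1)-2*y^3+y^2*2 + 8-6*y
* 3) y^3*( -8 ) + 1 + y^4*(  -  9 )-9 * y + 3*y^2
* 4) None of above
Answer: 1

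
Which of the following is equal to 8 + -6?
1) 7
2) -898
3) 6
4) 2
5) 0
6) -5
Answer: 4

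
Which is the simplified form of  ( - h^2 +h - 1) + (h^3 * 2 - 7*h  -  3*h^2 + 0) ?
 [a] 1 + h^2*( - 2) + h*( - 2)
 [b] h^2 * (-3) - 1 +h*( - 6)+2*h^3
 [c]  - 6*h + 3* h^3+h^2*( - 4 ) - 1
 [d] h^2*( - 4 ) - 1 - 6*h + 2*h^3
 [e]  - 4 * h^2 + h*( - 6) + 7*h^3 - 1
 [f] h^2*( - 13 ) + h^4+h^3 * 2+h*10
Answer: d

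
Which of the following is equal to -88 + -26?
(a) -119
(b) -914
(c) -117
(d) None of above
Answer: d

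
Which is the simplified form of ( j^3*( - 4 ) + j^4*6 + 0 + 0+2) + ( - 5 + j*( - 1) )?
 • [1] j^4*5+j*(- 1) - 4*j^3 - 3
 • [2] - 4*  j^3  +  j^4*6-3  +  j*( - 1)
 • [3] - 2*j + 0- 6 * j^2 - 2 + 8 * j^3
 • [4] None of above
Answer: 2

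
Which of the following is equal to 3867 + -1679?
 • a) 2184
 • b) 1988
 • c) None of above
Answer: c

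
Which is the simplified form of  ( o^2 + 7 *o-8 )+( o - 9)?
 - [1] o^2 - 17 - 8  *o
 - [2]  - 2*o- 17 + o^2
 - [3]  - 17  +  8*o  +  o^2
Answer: 3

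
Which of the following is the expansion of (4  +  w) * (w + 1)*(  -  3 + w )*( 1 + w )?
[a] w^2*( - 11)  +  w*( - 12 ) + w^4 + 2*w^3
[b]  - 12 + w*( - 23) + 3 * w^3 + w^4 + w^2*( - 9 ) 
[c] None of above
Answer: b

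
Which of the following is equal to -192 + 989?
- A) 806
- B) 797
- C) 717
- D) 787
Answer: B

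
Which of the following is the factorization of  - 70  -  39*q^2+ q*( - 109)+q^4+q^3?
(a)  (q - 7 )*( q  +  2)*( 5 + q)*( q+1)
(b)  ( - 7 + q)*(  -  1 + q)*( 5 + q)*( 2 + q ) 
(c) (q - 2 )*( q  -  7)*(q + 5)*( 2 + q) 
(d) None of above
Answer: a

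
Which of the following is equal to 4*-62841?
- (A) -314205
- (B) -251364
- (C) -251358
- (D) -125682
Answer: B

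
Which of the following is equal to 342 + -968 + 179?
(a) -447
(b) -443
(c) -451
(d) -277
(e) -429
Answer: a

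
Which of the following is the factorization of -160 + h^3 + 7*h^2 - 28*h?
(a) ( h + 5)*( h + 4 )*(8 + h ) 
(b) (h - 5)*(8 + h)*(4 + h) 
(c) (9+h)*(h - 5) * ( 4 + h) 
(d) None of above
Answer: b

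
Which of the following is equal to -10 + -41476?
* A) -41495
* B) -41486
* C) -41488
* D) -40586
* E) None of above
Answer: B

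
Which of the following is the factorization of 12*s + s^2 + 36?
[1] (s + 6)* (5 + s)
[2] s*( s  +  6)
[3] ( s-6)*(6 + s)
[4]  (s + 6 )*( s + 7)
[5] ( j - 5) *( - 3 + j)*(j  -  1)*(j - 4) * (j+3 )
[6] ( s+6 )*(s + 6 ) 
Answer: 6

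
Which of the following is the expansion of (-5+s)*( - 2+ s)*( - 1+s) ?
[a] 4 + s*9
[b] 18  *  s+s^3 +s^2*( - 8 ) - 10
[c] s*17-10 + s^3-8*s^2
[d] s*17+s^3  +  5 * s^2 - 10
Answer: c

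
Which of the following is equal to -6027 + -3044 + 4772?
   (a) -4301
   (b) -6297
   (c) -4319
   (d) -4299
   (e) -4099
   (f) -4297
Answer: d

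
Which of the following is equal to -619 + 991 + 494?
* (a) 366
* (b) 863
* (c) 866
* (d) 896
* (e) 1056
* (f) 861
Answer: c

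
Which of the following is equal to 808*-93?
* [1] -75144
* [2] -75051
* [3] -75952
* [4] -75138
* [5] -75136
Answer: 1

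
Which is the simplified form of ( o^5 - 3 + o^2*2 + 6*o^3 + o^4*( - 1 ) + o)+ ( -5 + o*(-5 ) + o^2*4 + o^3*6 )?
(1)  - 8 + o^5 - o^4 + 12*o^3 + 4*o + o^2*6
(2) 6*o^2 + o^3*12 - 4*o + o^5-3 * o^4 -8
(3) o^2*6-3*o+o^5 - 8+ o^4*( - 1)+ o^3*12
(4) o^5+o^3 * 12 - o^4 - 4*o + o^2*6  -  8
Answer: 4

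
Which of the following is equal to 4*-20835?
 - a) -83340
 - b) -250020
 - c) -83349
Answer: a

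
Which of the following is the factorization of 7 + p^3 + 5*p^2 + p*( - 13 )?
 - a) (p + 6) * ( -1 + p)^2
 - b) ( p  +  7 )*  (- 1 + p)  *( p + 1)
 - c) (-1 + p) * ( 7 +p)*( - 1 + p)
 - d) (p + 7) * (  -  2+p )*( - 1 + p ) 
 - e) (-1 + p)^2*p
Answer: c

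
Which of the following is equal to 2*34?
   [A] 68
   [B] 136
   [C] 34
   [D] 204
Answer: A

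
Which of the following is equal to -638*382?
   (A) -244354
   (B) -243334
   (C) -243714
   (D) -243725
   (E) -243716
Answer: E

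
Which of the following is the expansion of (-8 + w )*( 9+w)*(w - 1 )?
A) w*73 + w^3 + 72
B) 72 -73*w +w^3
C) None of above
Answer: B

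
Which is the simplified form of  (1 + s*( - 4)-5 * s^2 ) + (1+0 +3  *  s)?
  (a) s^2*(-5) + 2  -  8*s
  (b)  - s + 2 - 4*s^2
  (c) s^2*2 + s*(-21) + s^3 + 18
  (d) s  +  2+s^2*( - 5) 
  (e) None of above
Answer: e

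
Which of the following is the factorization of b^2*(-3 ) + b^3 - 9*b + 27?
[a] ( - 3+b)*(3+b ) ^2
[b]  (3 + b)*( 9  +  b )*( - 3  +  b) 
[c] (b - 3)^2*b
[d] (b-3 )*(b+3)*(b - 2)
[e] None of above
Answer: e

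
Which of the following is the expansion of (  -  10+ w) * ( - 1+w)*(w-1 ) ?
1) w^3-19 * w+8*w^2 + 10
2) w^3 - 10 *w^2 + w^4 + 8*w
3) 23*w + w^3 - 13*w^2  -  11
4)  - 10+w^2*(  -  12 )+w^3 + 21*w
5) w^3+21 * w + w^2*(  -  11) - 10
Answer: 4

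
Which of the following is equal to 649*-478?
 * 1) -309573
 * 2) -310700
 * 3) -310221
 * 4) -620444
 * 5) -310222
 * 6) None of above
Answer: 5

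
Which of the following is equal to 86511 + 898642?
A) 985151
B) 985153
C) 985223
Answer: B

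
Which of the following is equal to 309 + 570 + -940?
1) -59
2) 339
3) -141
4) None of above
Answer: 4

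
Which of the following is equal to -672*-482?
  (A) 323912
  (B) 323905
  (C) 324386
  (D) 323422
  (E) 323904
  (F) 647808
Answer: E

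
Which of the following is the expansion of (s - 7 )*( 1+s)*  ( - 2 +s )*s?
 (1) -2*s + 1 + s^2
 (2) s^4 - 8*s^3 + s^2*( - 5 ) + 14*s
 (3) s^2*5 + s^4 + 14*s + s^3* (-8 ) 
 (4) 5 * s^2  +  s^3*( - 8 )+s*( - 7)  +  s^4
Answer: 3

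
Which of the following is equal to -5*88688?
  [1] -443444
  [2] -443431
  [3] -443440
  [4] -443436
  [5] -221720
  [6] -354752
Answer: 3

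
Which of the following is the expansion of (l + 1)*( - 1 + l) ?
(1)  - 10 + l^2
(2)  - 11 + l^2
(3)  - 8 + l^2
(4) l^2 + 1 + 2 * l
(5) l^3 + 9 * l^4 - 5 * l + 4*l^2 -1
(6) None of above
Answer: 6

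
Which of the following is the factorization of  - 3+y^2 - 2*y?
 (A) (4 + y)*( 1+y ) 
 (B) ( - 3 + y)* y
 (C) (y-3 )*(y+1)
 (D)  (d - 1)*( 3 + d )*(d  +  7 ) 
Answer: C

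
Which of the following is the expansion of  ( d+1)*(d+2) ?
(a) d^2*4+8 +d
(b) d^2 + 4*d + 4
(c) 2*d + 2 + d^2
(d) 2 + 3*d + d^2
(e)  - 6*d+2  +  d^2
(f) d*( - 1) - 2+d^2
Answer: d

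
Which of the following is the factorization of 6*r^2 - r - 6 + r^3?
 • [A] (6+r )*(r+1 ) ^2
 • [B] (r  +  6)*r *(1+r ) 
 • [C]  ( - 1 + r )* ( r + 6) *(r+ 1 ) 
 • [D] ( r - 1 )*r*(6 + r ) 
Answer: C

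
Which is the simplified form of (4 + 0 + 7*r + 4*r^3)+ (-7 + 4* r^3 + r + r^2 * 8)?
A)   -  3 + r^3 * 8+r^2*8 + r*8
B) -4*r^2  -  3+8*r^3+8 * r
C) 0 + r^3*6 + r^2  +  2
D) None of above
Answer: A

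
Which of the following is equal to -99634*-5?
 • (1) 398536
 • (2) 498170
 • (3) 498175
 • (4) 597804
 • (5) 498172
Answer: 2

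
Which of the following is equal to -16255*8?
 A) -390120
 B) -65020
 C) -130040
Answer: C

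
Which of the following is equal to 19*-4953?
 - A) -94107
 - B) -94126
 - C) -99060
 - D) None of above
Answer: A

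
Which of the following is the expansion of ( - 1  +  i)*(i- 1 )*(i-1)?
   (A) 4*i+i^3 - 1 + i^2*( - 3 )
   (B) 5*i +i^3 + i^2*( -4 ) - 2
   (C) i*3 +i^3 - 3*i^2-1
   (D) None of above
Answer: C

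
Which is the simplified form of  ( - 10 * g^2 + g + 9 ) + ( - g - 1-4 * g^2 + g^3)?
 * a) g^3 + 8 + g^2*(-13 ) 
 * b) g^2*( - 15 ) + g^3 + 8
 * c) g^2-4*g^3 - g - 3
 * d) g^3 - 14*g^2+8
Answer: d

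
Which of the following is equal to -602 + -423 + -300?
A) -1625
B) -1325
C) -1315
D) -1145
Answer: B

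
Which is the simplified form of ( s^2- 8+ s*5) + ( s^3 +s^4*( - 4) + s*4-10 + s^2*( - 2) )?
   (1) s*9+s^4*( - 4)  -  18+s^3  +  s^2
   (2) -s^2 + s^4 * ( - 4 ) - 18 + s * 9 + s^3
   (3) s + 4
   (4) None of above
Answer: 2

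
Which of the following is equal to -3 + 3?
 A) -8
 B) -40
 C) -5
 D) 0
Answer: D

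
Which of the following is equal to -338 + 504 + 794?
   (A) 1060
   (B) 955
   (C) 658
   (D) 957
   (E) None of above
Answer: E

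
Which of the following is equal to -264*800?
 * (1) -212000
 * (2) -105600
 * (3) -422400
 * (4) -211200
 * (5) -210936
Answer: 4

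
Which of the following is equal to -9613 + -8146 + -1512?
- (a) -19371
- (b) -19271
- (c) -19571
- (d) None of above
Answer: b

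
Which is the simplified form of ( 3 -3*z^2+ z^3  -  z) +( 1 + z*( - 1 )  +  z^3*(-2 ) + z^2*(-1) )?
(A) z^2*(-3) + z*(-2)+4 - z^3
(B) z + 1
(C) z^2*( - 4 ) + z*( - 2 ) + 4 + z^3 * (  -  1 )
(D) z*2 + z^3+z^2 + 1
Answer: C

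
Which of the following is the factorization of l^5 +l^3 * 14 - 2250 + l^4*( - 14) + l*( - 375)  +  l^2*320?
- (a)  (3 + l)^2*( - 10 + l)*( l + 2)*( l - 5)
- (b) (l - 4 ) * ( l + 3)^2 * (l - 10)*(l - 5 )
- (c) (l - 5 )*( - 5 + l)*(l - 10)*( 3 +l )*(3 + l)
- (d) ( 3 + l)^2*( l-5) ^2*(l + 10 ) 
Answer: c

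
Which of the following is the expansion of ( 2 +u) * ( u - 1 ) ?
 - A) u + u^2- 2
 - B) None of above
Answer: A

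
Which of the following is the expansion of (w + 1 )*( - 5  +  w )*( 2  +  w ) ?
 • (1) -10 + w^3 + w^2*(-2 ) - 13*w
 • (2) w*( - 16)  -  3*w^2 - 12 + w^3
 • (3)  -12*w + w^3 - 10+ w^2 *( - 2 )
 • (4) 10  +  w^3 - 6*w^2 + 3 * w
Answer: 1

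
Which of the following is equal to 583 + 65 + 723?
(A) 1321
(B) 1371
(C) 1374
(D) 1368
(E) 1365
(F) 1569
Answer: B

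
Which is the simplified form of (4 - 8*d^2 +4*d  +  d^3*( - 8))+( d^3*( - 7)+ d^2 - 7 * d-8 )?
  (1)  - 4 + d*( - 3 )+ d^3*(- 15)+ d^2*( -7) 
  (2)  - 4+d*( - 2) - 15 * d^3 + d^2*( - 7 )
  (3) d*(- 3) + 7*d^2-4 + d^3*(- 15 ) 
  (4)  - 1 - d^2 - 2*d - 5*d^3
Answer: 1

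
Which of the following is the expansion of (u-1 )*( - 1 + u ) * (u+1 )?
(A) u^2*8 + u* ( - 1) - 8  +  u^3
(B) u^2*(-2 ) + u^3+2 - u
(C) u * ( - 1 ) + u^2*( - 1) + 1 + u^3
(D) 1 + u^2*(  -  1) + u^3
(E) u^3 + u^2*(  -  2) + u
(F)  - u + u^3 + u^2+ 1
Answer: C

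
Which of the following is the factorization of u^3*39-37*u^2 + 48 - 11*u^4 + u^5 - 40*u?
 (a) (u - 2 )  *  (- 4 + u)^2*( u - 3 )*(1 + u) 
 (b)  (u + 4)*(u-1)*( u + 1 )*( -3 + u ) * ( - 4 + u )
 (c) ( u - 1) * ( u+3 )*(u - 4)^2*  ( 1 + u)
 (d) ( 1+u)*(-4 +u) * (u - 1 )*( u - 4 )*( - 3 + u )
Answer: d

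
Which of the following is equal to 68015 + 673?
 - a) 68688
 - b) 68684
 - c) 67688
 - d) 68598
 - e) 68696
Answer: a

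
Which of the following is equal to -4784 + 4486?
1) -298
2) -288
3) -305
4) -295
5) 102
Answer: 1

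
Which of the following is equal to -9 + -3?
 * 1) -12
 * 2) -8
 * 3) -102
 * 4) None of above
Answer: 1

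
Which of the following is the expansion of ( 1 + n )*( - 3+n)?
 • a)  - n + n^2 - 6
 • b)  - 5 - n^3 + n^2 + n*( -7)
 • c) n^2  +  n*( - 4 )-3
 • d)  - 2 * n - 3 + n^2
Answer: d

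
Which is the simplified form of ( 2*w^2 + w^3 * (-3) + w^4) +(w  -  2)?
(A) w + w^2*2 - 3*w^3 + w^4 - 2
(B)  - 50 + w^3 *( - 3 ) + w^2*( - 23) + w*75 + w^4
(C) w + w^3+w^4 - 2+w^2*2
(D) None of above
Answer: A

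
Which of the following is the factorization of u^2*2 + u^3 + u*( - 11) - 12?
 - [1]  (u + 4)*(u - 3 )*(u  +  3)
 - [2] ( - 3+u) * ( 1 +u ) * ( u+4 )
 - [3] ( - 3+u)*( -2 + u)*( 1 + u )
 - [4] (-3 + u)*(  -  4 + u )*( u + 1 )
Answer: 2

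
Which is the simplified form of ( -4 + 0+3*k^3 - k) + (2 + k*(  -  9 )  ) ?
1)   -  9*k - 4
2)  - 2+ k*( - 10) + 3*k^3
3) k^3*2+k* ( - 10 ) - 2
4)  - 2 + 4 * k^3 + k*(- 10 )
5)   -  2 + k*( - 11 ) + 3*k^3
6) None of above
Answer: 2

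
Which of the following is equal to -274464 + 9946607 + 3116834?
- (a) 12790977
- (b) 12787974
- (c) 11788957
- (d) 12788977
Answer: d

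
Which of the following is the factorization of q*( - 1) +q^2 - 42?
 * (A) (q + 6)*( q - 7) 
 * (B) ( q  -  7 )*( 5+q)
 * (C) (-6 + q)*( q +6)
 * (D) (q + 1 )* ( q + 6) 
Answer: A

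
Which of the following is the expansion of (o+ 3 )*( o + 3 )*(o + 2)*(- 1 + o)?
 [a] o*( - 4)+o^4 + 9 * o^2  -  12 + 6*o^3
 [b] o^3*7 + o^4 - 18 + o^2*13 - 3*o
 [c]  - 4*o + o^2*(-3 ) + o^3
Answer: b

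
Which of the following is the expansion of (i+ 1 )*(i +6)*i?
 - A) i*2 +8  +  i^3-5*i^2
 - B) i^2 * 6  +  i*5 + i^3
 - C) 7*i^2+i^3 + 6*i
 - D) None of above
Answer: C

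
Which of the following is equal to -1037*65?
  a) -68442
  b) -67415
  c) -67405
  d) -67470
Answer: c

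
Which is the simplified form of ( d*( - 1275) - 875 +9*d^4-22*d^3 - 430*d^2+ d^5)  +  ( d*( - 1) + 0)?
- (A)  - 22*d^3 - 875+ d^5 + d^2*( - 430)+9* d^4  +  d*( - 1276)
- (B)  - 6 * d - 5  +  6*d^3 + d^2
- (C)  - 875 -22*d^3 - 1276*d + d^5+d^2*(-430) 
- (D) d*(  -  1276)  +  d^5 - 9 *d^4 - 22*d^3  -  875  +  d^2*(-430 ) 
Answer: A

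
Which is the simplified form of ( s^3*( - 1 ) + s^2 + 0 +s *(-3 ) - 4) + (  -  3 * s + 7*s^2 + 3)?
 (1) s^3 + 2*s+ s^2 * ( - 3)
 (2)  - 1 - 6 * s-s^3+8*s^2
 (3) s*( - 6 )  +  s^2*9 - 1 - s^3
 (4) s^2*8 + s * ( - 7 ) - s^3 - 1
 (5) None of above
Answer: 2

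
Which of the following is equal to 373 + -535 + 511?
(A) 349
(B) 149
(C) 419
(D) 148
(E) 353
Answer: A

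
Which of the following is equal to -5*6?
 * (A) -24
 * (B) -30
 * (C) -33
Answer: B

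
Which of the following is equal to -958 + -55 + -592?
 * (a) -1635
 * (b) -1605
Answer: b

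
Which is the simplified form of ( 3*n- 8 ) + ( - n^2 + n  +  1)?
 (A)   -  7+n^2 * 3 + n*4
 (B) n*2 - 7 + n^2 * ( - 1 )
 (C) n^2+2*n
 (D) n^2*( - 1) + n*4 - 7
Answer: D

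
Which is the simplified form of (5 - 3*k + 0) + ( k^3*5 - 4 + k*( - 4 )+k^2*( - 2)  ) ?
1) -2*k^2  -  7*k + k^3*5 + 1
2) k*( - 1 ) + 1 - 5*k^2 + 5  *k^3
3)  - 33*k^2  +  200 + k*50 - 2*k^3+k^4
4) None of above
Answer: 1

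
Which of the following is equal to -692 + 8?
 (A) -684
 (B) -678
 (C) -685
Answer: A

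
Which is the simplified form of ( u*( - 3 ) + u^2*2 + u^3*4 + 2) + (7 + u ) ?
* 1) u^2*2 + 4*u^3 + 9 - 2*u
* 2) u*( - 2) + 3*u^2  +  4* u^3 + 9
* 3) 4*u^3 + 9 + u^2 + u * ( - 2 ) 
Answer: 1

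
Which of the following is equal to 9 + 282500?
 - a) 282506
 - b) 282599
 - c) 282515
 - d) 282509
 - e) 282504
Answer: d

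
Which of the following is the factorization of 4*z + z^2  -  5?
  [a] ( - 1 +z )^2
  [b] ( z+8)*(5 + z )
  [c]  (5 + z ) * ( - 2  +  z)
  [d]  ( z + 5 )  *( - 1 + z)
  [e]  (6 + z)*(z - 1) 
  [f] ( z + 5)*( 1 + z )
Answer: d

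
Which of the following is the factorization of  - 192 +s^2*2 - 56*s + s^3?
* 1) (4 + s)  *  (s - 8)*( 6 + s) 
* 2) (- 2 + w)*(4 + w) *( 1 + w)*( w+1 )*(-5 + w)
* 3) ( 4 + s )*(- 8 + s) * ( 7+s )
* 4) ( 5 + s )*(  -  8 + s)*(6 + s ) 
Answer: 1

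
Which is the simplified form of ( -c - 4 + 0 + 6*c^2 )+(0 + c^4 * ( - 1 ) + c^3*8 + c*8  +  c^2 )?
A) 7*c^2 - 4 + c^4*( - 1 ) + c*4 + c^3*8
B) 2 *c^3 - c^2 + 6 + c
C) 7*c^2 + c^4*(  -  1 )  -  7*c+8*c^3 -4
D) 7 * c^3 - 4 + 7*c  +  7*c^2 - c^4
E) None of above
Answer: E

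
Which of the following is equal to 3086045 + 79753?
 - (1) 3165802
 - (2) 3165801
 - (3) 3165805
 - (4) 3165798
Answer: 4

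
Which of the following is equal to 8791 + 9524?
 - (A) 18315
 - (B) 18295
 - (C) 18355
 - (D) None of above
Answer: A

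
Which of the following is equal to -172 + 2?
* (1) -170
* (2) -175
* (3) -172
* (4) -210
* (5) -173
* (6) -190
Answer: 1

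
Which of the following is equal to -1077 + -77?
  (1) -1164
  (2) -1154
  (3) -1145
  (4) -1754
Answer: 2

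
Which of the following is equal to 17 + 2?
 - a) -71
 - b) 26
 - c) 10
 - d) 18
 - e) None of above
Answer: e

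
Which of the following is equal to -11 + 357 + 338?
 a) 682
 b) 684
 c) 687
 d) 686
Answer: b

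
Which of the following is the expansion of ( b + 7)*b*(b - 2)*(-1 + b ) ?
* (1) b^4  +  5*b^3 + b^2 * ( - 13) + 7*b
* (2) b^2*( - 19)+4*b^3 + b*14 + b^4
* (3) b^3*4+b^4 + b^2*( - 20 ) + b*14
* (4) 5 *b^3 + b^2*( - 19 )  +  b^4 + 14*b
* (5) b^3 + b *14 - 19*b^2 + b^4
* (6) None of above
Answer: 2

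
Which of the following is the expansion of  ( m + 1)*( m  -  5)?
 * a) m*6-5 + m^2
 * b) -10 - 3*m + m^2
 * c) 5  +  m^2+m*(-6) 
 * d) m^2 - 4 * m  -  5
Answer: d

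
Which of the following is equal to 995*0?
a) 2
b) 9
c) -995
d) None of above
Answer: d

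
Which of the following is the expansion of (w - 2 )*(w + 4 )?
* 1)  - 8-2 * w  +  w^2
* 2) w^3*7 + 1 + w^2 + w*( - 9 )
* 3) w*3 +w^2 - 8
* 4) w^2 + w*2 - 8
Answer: 4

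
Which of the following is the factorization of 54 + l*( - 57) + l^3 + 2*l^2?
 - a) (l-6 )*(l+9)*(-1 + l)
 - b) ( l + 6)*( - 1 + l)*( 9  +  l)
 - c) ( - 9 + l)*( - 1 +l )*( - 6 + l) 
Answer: a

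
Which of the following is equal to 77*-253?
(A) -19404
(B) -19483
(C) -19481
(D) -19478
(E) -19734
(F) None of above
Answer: C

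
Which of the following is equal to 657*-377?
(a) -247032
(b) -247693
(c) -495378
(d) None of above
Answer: d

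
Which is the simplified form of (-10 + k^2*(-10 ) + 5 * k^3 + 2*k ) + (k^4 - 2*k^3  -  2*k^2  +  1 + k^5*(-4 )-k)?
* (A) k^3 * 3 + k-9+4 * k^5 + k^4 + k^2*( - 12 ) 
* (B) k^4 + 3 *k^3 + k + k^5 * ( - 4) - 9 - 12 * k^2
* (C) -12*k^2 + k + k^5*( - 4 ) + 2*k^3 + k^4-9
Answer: B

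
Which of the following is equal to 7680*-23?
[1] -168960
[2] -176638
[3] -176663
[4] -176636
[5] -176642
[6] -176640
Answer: 6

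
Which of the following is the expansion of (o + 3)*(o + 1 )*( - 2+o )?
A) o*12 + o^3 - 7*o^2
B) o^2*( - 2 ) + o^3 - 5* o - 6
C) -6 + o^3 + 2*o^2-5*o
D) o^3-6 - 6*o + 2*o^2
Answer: C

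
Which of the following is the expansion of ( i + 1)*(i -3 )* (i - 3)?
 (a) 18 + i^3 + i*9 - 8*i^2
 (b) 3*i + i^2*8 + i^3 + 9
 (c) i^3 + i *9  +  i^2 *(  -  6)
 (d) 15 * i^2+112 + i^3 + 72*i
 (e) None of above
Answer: e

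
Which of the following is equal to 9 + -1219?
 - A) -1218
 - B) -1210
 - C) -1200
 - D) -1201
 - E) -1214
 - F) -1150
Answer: B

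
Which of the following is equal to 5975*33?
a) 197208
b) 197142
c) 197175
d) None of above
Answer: c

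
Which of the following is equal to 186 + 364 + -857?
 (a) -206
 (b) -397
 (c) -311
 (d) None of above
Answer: d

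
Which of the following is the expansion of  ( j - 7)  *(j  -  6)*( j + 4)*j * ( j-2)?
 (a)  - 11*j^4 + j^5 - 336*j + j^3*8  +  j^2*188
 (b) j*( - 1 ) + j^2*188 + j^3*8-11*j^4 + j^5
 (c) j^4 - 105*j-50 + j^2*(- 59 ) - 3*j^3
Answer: a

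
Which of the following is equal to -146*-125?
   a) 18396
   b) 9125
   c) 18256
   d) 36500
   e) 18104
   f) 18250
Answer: f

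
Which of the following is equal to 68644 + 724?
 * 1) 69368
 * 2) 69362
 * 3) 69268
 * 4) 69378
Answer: 1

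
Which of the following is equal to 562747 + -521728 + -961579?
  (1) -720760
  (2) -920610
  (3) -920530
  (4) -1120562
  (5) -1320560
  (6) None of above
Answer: 6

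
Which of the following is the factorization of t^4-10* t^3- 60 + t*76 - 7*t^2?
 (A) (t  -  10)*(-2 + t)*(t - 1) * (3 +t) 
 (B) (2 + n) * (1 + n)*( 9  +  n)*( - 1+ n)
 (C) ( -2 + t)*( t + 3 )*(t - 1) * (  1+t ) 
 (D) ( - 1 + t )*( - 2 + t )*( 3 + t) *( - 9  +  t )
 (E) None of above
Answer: A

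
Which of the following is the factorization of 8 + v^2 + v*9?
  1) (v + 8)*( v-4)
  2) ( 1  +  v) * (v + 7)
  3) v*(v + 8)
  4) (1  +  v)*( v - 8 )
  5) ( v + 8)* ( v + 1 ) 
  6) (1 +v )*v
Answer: 5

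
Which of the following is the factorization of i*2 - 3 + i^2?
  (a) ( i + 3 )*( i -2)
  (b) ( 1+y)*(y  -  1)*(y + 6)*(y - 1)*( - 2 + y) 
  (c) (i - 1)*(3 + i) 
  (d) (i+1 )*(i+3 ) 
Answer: c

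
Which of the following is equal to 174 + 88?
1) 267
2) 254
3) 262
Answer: 3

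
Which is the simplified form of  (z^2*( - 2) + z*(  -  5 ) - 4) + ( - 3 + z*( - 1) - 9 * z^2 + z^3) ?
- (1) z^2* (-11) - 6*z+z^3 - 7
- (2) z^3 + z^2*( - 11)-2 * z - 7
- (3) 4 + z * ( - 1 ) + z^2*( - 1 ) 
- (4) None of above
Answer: 1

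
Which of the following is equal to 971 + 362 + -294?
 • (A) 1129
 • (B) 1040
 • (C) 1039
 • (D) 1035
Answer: C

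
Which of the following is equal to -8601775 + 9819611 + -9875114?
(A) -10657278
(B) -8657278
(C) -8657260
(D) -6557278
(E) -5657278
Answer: B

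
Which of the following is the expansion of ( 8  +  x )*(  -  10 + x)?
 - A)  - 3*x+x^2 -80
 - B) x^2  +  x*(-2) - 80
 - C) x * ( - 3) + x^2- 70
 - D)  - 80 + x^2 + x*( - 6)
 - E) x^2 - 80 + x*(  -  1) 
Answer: B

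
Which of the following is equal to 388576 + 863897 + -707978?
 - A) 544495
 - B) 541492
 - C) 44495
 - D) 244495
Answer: A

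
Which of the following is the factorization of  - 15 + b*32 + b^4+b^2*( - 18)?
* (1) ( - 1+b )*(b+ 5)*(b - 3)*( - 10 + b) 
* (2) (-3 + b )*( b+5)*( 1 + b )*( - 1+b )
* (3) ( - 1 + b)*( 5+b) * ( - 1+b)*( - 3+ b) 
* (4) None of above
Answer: 3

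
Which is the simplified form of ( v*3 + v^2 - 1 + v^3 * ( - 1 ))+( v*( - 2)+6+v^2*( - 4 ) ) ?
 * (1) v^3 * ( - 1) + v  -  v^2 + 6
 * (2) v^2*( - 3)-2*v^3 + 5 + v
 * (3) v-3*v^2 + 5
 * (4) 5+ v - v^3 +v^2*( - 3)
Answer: 4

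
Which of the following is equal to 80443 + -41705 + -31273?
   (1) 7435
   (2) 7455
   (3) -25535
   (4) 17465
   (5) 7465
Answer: 5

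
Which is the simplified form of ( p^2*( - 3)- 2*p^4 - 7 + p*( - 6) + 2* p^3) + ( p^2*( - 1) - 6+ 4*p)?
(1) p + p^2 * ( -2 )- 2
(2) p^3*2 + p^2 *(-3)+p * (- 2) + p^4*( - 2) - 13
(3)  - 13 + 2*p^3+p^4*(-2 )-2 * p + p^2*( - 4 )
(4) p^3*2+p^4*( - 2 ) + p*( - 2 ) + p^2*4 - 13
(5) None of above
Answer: 3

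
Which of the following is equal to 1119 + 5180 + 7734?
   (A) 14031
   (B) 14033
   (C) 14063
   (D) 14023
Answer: B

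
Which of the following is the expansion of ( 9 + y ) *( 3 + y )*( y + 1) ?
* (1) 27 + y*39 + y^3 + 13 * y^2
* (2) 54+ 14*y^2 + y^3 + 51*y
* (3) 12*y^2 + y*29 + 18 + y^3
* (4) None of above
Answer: 1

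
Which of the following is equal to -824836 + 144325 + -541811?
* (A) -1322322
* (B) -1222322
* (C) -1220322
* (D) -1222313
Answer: B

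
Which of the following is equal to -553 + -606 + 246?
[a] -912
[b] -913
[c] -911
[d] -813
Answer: b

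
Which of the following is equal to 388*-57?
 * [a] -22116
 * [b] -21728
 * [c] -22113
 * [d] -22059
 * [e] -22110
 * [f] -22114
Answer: a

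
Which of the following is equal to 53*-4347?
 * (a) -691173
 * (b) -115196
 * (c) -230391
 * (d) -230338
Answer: c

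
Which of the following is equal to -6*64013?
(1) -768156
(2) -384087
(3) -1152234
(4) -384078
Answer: 4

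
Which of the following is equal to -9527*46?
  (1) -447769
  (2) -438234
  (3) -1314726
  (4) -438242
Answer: 4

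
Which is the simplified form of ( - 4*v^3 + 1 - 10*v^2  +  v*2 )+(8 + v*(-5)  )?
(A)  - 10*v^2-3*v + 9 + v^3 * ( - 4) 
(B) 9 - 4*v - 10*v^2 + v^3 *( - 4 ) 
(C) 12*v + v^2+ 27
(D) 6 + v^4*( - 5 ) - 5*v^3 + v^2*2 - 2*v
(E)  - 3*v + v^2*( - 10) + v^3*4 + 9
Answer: A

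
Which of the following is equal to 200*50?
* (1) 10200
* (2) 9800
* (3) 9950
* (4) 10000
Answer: 4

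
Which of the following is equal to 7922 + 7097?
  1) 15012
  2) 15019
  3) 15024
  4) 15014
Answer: 2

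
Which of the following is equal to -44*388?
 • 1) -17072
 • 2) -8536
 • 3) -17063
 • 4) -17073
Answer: 1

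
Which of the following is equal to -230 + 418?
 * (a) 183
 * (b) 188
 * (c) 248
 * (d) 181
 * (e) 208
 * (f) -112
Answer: b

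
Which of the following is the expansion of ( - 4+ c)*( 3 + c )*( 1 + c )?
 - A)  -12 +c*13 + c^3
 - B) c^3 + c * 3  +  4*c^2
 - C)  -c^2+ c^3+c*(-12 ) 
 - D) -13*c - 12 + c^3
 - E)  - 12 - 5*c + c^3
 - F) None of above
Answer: D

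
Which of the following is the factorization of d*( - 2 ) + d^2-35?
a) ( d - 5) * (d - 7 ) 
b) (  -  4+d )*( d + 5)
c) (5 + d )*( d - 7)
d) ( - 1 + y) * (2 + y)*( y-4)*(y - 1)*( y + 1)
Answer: c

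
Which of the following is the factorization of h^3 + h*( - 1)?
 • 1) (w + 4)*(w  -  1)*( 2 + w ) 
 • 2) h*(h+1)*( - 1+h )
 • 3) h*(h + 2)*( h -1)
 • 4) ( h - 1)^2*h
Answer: 2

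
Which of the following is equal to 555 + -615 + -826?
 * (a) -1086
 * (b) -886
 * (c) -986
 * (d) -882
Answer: b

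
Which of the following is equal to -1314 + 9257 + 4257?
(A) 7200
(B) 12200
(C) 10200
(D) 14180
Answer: B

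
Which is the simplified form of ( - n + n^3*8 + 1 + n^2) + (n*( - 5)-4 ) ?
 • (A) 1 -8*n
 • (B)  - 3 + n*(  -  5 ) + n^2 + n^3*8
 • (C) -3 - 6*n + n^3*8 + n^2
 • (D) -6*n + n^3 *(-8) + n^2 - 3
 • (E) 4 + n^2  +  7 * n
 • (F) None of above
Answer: C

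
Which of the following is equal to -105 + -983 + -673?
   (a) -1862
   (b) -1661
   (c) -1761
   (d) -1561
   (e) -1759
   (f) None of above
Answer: c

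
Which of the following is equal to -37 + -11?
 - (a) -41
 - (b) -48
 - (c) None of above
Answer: b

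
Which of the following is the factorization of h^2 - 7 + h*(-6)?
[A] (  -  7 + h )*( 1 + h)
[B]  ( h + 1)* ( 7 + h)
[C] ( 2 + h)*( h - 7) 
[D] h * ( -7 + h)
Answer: A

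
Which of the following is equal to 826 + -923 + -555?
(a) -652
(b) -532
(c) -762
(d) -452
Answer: a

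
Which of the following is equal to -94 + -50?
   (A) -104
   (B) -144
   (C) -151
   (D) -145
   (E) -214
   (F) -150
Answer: B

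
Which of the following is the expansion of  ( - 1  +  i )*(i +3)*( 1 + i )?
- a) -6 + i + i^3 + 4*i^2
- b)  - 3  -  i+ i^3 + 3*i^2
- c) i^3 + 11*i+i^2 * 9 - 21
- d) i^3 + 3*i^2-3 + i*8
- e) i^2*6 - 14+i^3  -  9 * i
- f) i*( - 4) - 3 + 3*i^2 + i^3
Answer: b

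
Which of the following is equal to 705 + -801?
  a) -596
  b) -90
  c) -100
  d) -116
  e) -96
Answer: e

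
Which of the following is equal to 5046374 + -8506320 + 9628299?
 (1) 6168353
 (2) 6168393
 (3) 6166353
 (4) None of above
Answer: 1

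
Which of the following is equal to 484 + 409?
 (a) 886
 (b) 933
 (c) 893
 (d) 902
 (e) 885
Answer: c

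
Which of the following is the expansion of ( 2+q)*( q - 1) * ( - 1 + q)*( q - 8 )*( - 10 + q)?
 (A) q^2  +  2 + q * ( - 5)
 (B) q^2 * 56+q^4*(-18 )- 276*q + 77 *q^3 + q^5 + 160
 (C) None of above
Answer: B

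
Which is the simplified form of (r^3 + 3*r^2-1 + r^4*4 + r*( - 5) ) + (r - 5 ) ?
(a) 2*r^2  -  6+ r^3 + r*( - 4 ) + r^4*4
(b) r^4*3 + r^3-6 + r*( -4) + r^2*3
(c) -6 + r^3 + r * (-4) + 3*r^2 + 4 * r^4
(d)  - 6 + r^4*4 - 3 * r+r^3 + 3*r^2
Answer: c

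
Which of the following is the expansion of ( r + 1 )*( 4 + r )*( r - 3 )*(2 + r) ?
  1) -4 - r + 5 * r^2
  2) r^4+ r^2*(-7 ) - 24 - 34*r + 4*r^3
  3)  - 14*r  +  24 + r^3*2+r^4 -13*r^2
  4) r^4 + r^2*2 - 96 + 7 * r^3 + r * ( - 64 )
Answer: 2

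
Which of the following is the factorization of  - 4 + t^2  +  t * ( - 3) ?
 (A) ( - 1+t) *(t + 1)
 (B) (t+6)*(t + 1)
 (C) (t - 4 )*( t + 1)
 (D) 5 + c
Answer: C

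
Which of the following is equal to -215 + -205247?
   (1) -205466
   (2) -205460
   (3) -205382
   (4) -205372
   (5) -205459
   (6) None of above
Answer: 6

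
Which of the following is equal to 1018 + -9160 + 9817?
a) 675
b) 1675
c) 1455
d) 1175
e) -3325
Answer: b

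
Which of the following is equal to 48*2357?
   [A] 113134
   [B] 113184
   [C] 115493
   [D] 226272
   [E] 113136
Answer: E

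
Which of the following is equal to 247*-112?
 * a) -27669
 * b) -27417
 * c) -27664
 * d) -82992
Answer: c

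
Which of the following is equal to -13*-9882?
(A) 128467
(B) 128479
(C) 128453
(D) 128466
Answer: D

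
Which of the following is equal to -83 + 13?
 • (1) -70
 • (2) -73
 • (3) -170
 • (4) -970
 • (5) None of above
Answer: 1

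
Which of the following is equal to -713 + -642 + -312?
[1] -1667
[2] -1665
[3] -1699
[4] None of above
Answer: 1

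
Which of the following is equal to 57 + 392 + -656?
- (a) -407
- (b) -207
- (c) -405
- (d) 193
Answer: b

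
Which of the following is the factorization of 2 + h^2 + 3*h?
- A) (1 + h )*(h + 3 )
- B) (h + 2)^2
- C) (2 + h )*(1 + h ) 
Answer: C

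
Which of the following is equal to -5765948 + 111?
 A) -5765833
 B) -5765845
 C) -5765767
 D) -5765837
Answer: D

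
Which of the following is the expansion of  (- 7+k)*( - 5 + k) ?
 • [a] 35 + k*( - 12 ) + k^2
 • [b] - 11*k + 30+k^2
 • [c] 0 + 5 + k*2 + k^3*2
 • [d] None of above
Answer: a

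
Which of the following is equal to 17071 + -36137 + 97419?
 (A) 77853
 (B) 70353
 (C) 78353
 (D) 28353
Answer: C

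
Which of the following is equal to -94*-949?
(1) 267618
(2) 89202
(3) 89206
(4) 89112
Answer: 3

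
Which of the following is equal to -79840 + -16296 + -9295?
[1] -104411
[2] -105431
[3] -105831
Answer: 2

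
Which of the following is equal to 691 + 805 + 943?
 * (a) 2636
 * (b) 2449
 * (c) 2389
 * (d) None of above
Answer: d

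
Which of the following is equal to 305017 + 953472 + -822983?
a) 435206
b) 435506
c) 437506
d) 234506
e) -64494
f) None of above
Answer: b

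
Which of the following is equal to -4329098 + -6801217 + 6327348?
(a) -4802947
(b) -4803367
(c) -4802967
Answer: c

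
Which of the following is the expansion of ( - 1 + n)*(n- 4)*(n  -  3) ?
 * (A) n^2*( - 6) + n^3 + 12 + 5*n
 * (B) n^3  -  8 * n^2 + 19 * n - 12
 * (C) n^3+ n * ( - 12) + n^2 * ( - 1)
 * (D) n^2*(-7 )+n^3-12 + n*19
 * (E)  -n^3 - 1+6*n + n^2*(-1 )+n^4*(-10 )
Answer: B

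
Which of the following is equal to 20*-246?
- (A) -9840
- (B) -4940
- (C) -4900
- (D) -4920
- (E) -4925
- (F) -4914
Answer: D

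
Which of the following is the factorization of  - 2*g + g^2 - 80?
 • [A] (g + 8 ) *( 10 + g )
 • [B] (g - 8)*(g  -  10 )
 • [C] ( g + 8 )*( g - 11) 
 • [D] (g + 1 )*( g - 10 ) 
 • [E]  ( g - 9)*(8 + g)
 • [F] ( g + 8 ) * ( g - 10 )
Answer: F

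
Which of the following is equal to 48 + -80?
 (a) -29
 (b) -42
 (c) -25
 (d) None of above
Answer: d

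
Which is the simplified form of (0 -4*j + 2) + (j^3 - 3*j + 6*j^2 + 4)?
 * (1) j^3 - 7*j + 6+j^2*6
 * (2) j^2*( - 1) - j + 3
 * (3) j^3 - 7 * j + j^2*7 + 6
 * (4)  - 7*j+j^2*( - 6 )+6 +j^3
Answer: 1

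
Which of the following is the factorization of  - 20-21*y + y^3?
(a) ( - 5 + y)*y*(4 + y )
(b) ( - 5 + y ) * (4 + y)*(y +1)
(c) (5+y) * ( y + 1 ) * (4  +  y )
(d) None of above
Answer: b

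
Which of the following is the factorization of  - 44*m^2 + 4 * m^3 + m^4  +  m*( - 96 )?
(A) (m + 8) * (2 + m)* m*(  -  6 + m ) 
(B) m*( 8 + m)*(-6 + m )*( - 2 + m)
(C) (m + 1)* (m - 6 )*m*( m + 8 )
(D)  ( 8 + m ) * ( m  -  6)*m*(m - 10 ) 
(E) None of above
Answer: A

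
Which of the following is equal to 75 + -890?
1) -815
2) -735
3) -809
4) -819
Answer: 1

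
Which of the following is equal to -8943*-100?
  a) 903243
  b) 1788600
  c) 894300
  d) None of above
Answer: c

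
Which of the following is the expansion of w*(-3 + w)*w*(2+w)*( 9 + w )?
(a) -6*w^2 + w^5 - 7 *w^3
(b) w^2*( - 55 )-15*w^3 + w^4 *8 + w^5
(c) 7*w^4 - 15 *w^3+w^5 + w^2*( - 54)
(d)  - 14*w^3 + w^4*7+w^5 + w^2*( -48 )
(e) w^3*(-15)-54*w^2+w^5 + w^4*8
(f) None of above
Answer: e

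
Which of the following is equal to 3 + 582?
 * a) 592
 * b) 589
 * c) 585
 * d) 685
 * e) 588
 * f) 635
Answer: c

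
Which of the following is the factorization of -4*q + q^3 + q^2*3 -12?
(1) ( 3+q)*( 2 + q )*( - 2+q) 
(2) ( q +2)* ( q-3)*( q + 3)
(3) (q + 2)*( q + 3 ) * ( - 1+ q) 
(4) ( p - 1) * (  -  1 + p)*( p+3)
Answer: 1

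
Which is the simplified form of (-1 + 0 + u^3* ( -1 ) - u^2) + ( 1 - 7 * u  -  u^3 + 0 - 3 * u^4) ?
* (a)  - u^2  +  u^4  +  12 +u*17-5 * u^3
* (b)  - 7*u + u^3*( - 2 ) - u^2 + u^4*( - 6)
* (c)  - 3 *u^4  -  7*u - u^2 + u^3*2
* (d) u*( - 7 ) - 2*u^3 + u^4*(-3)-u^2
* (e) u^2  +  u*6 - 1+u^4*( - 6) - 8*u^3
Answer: d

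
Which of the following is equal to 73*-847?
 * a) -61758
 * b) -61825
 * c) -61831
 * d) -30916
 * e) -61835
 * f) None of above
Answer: c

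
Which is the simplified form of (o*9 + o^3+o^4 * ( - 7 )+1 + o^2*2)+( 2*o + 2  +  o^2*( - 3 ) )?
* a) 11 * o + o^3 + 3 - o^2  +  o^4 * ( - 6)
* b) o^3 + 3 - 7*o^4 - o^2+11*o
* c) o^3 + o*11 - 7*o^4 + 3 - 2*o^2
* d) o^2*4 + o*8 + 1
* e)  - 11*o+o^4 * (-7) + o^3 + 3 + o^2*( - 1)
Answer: b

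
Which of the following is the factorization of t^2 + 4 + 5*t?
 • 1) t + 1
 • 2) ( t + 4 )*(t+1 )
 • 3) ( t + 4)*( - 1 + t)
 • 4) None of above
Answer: 2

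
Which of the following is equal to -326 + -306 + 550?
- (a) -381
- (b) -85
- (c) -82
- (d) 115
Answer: c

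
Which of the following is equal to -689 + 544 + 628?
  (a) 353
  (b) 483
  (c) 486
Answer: b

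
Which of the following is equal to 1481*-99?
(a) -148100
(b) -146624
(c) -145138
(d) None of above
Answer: d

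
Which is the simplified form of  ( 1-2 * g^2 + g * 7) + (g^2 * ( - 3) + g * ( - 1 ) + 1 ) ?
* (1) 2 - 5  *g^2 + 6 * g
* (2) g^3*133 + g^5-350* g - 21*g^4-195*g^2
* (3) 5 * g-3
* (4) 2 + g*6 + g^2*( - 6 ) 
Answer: 1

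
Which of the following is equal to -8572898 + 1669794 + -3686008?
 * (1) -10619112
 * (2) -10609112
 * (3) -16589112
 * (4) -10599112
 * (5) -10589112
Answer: 5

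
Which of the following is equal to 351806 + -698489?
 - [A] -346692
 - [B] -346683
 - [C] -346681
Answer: B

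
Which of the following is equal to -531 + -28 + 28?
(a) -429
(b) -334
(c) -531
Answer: c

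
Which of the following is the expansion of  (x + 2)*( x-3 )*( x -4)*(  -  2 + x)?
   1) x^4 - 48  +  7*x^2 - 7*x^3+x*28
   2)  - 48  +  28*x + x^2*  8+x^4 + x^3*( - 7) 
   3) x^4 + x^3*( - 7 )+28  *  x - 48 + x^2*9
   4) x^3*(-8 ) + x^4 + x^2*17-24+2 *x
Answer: 2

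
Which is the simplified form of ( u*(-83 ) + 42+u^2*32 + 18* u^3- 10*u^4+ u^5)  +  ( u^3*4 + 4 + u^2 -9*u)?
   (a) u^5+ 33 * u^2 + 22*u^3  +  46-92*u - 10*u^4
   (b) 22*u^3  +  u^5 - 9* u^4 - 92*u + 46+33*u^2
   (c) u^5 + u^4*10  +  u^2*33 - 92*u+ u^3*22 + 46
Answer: a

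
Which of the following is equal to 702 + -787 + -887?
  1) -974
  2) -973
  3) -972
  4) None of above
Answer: 3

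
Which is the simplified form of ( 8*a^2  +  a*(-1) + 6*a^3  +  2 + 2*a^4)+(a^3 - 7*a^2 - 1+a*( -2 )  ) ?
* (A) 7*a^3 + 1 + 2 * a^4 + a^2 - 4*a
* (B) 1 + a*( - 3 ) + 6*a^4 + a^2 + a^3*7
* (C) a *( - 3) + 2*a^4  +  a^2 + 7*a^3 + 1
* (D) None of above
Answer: C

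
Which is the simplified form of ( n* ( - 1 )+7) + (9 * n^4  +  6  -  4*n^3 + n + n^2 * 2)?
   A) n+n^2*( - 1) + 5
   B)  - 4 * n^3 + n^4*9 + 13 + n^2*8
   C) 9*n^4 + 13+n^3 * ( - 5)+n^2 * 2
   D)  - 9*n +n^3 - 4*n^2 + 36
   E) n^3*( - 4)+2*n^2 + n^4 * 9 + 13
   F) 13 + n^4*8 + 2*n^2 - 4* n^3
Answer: E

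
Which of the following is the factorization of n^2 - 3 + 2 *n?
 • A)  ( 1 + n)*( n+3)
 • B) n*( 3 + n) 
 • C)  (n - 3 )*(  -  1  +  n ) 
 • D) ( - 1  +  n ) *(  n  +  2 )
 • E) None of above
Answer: E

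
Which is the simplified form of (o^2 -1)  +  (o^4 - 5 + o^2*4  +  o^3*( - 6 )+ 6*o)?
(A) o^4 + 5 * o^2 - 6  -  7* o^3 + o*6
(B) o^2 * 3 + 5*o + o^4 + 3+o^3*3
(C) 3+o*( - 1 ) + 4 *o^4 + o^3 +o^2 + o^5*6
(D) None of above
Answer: D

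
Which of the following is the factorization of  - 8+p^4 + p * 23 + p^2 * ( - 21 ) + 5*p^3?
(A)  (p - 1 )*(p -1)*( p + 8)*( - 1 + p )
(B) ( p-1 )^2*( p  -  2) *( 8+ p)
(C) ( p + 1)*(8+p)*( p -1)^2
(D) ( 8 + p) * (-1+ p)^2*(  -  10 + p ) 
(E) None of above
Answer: A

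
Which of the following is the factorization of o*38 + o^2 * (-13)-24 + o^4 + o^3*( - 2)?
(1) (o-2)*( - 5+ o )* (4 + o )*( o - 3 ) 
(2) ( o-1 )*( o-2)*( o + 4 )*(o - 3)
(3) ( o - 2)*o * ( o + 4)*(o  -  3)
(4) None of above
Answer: 2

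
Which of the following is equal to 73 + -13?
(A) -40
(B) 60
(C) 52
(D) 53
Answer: B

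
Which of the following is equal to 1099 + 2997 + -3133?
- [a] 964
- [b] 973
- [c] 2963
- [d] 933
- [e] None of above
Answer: e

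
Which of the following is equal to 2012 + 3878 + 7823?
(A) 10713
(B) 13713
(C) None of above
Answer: B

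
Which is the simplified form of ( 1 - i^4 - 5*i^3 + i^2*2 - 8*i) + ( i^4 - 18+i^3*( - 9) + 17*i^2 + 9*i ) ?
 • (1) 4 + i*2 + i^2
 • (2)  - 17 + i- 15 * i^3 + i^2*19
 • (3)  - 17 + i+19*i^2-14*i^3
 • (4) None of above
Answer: 3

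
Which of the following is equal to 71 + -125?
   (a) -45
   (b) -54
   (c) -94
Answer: b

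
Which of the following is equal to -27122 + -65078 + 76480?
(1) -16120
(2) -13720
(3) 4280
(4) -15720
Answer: 4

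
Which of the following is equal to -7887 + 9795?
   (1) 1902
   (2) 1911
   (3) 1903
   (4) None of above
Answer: 4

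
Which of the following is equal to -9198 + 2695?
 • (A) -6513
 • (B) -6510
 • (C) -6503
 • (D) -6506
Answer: C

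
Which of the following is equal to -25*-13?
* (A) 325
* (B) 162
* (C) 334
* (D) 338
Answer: A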